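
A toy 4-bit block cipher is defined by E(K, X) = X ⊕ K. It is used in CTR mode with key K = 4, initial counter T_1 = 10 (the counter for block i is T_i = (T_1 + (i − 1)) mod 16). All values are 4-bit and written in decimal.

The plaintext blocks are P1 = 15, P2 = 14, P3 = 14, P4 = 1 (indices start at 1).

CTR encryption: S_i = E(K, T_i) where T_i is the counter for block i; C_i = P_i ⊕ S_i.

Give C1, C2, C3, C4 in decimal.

C1 = 1, C2 = 1, C3 = 6, C4 = 8

C1: T = 10, S = E(K, T) = 14; 15 ⊕ 14 = 1.
C2: T = 11, S = E(K, T) = 15; 14 ⊕ 15 = 1.
C3: T = 12, S = E(K, T) = 8; 14 ⊕ 8 = 6.
C4: T = 13, S = E(K, T) = 9; 1 ⊕ 9 = 8.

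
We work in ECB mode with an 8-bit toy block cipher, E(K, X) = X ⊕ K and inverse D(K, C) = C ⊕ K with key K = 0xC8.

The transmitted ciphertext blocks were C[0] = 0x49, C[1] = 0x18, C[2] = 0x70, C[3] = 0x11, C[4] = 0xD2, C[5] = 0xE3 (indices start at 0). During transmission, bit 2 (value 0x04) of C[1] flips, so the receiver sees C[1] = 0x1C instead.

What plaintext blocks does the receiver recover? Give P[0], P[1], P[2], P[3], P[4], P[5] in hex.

ECB decryption: P_i = D(K, C_i).
Only C[1] changed, to 0x1C. In ECB, a change in C_i affects only P_i. Decrypting the received ciphertext:
P[0]: D(K, 0x49) = 0x81.
P[1]: D(K, 0x1C) = 0xD4.
P[2]: D(K, 0x70) = 0xB8.
P[3]: D(K, 0x11) = 0xD9.
P[4]: D(K, 0xD2) = 0x1A.
P[5]: D(K, 0xE3) = 0x2B.
Blocks that differ from the original plaintext: P[1].

P[0] = 0x81, P[1] = 0xD4, P[2] = 0xB8, P[3] = 0xD9, P[4] = 0x1A, P[5] = 0x2B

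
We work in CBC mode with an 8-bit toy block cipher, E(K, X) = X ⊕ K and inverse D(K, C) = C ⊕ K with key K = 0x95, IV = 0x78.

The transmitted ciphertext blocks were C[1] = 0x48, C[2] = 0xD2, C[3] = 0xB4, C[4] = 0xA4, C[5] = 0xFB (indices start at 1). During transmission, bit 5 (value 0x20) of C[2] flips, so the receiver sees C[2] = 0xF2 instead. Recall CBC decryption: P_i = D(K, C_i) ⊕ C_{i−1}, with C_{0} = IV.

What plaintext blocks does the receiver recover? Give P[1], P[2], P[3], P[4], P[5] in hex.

Only C[2] changed, to 0xF2. In CBC, a change in C_i garbles P_i and flips the same bit in P_{i+1}. Decrypting the received ciphertext:
P[1]: D(K, 0x48) = 0xDD; 0xDD ⊕ 0x78 = 0xA5.
P[2]: D(K, 0xF2) = 0x67; 0x67 ⊕ 0x48 = 0x2F.
P[3]: D(K, 0xB4) = 0x21; 0x21 ⊕ 0xF2 = 0xD3.
P[4]: D(K, 0xA4) = 0x31; 0x31 ⊕ 0xB4 = 0x85.
P[5]: D(K, 0xFB) = 0x6E; 0x6E ⊕ 0xA4 = 0xCA.
Blocks that differ from the original plaintext: P[2], P[3].

P[1] = 0xA5, P[2] = 0x2F, P[3] = 0xD3, P[4] = 0x85, P[5] = 0xCA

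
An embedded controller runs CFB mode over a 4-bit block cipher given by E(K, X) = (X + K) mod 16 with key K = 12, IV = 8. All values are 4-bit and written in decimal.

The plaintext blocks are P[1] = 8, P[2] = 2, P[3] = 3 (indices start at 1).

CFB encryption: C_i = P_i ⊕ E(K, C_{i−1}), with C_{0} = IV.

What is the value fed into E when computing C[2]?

C[1]: E(K, 8) = 4; 8 ⊕ 4 = 12.
C[2]: E(K, 12) = 8; 2 ⊕ 8 = 10.
So the input to E for block [2] is 12.

12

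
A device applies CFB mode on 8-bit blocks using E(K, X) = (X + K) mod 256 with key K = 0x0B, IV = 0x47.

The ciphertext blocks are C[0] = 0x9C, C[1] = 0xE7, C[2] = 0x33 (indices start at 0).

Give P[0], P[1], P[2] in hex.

CFB decryption: P_i = C_i ⊕ E(K, C_{i−1}), with C_{−1} = IV.
P[0]: E(K, 0x47) = 0x52; 0x9C ⊕ 0x52 = 0xCE.
P[1]: E(K, 0x9C) = 0xA7; 0xE7 ⊕ 0xA7 = 0x40.
P[2]: E(K, 0xE7) = 0xF2; 0x33 ⊕ 0xF2 = 0xC1.

P[0] = 0xCE, P[1] = 0x40, P[2] = 0xC1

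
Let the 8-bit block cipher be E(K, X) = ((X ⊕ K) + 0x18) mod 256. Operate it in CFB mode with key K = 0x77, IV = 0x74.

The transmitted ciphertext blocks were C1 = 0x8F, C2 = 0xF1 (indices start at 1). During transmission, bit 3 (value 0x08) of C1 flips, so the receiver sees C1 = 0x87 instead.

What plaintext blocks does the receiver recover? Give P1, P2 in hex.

CFB decryption: P_i = C_i ⊕ E(K, C_{i−1}), with C_{0} = IV.
Only C1 changed, to 0x87. In CFB, a change in C_i flips the same bit in P_i and garbles P_{i+1}. Decrypting the received ciphertext:
P1: E(K, 0x74) = 0x1B; 0x87 ⊕ 0x1B = 0x9C.
P2: E(K, 0x87) = 0x08; 0xF1 ⊕ 0x08 = 0xF9.
Blocks that differ from the original plaintext: P1, P2.

P1 = 0x9C, P2 = 0xF9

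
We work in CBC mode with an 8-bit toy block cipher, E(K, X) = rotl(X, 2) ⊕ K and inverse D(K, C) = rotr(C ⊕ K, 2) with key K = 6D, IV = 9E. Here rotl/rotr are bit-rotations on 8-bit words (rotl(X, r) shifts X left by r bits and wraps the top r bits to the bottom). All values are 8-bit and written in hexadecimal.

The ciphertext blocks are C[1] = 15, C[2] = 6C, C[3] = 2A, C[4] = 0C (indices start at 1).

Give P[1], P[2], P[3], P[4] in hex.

CBC decryption: P_i = D(K, C_i) ⊕ C_{i−1}, with C_{0} = IV.
P[1]: D(K, 15) = 1E; 1E ⊕ 9E = 80.
P[2]: D(K, 6C) = 40; 40 ⊕ 15 = 55.
P[3]: D(K, 2A) = D1; D1 ⊕ 6C = BD.
P[4]: D(K, 0C) = 58; 58 ⊕ 2A = 72.

P[1] = 80, P[2] = 55, P[3] = BD, P[4] = 72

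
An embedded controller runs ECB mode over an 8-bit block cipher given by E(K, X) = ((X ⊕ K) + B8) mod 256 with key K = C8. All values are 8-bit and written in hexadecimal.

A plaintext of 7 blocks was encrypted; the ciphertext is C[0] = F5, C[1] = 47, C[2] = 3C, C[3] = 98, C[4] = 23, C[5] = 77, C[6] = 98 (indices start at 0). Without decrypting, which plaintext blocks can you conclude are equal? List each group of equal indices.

P[3] = P[6]

ECB encrypts each block independently with the same key, so equal ciphertext blocks imply equal plaintext blocks.
C[3] = C[6] = 98, so P[3] = P[6].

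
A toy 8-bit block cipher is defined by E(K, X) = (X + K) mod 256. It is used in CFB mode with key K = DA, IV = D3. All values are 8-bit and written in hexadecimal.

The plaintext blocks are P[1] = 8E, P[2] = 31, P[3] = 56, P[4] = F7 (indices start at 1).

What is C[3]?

CFB encryption: C_i = P_i ⊕ E(K, C_{i−1}), with C_{0} = IV.
C[1]: E(K, D3) = AD; 8E ⊕ AD = 23.
C[2]: E(K, 23) = FD; 31 ⊕ FD = CC.
C[3]: E(K, CC) = A6; 56 ⊕ A6 = F0.

C[3] = F0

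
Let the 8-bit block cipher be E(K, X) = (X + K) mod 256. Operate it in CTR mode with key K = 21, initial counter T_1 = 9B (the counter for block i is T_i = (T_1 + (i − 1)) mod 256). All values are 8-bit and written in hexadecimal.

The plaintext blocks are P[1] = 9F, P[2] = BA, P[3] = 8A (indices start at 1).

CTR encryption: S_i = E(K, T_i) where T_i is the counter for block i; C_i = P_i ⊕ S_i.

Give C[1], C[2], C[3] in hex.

C[1]: T = 9B, S = E(K, T) = BC; 9F ⊕ BC = 23.
C[2]: T = 9C, S = E(K, T) = BD; BA ⊕ BD = 07.
C[3]: T = 9D, S = E(K, T) = BE; 8A ⊕ BE = 34.

C[1] = 23, C[2] = 07, C[3] = 34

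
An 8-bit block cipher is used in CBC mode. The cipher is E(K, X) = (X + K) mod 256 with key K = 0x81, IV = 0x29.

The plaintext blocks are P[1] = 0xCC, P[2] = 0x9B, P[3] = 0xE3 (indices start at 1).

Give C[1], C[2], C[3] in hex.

CBC encryption: C_i = E(K, P_i ⊕ C_{i−1}), with C_{0} = IV.
C[1]: P[1] ⊕ 0x29 = 0xE5; E(K, 0xE5) = 0x66.
C[2]: P[2] ⊕ 0x66 = 0xFD; E(K, 0xFD) = 0x7E.
C[3]: P[3] ⊕ 0x7E = 0x9D; E(K, 0x9D) = 0x1E.

C[1] = 0x66, C[2] = 0x7E, C[3] = 0x1E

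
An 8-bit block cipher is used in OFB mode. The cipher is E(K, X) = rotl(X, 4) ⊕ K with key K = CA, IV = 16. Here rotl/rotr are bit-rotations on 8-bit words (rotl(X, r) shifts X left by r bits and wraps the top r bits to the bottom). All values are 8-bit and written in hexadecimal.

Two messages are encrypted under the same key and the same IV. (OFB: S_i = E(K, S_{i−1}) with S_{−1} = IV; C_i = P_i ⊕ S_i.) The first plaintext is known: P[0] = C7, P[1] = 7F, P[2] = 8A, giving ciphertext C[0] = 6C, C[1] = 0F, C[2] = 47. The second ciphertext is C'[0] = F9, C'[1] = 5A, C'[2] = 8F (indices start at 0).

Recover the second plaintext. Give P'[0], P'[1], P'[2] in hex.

P'[0] = 52, P'[1] = 2A, P'[2] = 42

In OFB with a reused IV, both messages share the same keystream S_i, so C_i ⊕ C'_i = P_i ⊕ P'_i and thus P'_i = P_i ⊕ C_i ⊕ C'_i.
P'[0]: C7 ⊕ 6C ⊕ F9 = 52.
P'[1]: 7F ⊕ 0F ⊕ 5A = 2A.
P'[2]: 8A ⊕ 47 ⊕ 8F = 42.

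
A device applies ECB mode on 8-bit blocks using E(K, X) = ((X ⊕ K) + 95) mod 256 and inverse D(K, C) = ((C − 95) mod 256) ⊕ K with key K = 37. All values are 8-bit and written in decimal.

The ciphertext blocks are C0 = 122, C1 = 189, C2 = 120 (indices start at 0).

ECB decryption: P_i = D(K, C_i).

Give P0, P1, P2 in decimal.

P0: D(K, 122) = 62.
P1: D(K, 189) = 123.
P2: D(K, 120) = 60.

P0 = 62, P1 = 123, P2 = 60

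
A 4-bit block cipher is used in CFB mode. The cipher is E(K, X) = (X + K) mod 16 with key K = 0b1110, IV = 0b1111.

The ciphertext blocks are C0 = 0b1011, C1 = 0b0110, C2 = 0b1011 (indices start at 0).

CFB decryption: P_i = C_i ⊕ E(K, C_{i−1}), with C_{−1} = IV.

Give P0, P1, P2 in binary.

P0 = 0b0110, P1 = 0b1111, P2 = 0b1111

P0: E(K, 0b1111) = 0b1101; 0b1011 ⊕ 0b1101 = 0b0110.
P1: E(K, 0b1011) = 0b1001; 0b0110 ⊕ 0b1001 = 0b1111.
P2: E(K, 0b0110) = 0b0100; 0b1011 ⊕ 0b0100 = 0b1111.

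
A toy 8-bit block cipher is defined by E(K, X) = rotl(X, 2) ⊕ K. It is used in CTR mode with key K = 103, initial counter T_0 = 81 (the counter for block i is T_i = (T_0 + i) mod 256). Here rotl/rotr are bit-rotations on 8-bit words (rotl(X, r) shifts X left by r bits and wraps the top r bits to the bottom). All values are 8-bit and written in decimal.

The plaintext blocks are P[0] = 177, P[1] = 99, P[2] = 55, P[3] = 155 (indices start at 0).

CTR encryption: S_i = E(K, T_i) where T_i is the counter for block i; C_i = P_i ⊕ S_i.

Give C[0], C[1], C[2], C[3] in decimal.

C[0] = 147, C[1] = 77, C[2] = 29, C[3] = 173

C[0]: T = 81, S = E(K, T) = 34; 177 ⊕ 34 = 147.
C[1]: T = 82, S = E(K, T) = 46; 99 ⊕ 46 = 77.
C[2]: T = 83, S = E(K, T) = 42; 55 ⊕ 42 = 29.
C[3]: T = 84, S = E(K, T) = 54; 155 ⊕ 54 = 173.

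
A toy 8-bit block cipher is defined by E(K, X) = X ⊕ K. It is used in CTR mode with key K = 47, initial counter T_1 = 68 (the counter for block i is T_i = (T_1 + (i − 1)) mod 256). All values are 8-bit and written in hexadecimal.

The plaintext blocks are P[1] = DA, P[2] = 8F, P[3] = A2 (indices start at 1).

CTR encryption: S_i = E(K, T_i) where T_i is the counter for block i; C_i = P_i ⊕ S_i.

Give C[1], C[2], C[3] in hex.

C[1]: T = 68, S = E(K, T) = 2F; DA ⊕ 2F = F5.
C[2]: T = 69, S = E(K, T) = 2E; 8F ⊕ 2E = A1.
C[3]: T = 6A, S = E(K, T) = 2D; A2 ⊕ 2D = 8F.

C[1] = F5, C[2] = A1, C[3] = 8F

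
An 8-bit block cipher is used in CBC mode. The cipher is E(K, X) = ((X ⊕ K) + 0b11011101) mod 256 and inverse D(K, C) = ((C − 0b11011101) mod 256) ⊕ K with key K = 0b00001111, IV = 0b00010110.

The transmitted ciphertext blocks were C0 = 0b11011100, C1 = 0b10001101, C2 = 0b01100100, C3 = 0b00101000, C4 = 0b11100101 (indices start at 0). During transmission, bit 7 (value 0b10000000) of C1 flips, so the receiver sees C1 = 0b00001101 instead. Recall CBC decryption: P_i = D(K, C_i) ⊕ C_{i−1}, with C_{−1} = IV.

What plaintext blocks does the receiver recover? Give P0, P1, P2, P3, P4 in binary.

P0 = 0b11100110, P1 = 0b11100011, P2 = 0b10000101, P3 = 0b00100000, P4 = 0b00101111

Only C1 changed, to 0b00001101. In CBC, a change in C_i garbles P_i and flips the same bit in P_{i+1}. Decrypting the received ciphertext:
P0: D(K, 0b11011100) = 0b11110000; 0b11110000 ⊕ 0b00010110 = 0b11100110.
P1: D(K, 0b00001101) = 0b00111111; 0b00111111 ⊕ 0b11011100 = 0b11100011.
P2: D(K, 0b01100100) = 0b10001000; 0b10001000 ⊕ 0b00001101 = 0b10000101.
P3: D(K, 0b00101000) = 0b01000100; 0b01000100 ⊕ 0b01100100 = 0b00100000.
P4: D(K, 0b11100101) = 0b00000111; 0b00000111 ⊕ 0b00101000 = 0b00101111.
Blocks that differ from the original plaintext: P1, P2.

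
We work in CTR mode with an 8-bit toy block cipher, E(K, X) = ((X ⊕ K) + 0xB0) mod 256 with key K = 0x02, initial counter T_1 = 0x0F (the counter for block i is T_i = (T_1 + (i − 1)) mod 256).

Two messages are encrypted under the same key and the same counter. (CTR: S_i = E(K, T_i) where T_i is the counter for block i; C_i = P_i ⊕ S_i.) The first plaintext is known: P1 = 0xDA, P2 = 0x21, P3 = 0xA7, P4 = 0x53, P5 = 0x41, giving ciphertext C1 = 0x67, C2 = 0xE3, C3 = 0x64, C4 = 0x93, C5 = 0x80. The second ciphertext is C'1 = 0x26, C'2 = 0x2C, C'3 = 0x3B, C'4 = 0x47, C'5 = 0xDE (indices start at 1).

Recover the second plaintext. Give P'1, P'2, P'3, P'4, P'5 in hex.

In CTR with a reused counter, both messages share the same keystream S_i, so C_i ⊕ C'_i = P_i ⊕ P'_i and thus P'_i = P_i ⊕ C_i ⊕ C'_i.
P'1: 0xDA ⊕ 0x67 ⊕ 0x26 = 0x9B.
P'2: 0x21 ⊕ 0xE3 ⊕ 0x2C = 0xEE.
P'3: 0xA7 ⊕ 0x64 ⊕ 0x3B = 0xF8.
P'4: 0x53 ⊕ 0x93 ⊕ 0x47 = 0x87.
P'5: 0x41 ⊕ 0x80 ⊕ 0xDE = 0x1F.

P'1 = 0x9B, P'2 = 0xEE, P'3 = 0xF8, P'4 = 0x87, P'5 = 0x1F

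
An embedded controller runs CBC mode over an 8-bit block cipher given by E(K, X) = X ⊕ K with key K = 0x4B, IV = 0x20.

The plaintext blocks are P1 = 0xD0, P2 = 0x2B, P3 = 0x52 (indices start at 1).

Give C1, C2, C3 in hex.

CBC encryption: C_i = E(K, P_i ⊕ C_{i−1}), with C_{0} = IV.
C1: P1 ⊕ 0x20 = 0xF0; E(K, 0xF0) = 0xBB.
C2: P2 ⊕ 0xBB = 0x90; E(K, 0x90) = 0xDB.
C3: P3 ⊕ 0xDB = 0x89; E(K, 0x89) = 0xC2.

C1 = 0xBB, C2 = 0xDB, C3 = 0xC2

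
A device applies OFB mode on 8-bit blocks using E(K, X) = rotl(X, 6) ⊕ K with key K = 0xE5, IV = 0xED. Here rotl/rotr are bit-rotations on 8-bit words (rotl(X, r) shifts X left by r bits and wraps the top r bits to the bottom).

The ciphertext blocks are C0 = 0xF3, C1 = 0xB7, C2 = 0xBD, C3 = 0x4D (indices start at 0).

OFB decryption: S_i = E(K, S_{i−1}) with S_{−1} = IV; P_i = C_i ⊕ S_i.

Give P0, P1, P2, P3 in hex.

P0: S = E(K, 0xED) = 0x9E; 0xF3 ⊕ 0x9E = 0x6D.
P1: S = E(K, 0x9E) = 0x42; 0xB7 ⊕ 0x42 = 0xF5.
P2: S = E(K, 0x42) = 0x75; 0xBD ⊕ 0x75 = 0xC8.
P3: S = E(K, 0x75) = 0xB8; 0x4D ⊕ 0xB8 = 0xF5.

P0 = 0x6D, P1 = 0xF5, P2 = 0xC8, P3 = 0xF5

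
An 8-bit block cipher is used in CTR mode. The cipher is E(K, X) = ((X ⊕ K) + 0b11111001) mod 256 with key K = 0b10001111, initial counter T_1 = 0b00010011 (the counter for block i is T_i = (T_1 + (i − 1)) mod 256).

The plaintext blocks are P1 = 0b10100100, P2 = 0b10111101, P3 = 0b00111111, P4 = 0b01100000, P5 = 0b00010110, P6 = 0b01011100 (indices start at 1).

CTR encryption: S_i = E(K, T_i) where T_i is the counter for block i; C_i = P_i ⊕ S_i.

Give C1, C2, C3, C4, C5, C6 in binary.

C1 = 0b00110001, C2 = 0b00101001, C3 = 0b10101100, C4 = 0b11110010, C5 = 0b10000111, C6 = 0b11001100

C1: T = 0b00010011, S = E(K, T) = 0b10010101; 0b10100100 ⊕ 0b10010101 = 0b00110001.
C2: T = 0b00010100, S = E(K, T) = 0b10010100; 0b10111101 ⊕ 0b10010100 = 0b00101001.
C3: T = 0b00010101, S = E(K, T) = 0b10010011; 0b00111111 ⊕ 0b10010011 = 0b10101100.
C4: T = 0b00010110, S = E(K, T) = 0b10010010; 0b01100000 ⊕ 0b10010010 = 0b11110010.
C5: T = 0b00010111, S = E(K, T) = 0b10010001; 0b00010110 ⊕ 0b10010001 = 0b10000111.
C6: T = 0b00011000, S = E(K, T) = 0b10010000; 0b01011100 ⊕ 0b10010000 = 0b11001100.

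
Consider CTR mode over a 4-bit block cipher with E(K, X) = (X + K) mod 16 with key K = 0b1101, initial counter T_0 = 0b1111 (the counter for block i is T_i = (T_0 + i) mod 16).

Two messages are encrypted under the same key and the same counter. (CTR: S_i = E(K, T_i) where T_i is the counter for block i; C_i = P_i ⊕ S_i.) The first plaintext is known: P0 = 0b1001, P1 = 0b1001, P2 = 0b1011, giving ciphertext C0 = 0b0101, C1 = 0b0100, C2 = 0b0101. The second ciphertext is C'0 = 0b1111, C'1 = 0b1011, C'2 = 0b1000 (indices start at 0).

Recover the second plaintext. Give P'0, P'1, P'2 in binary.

P'0 = 0b0011, P'1 = 0b0110, P'2 = 0b0110

In CTR with a reused counter, both messages share the same keystream S_i, so C_i ⊕ C'_i = P_i ⊕ P'_i and thus P'_i = P_i ⊕ C_i ⊕ C'_i.
P'0: 0b1001 ⊕ 0b0101 ⊕ 0b1111 = 0b0011.
P'1: 0b1001 ⊕ 0b0100 ⊕ 0b1011 = 0b0110.
P'2: 0b1011 ⊕ 0b0101 ⊕ 0b1000 = 0b0110.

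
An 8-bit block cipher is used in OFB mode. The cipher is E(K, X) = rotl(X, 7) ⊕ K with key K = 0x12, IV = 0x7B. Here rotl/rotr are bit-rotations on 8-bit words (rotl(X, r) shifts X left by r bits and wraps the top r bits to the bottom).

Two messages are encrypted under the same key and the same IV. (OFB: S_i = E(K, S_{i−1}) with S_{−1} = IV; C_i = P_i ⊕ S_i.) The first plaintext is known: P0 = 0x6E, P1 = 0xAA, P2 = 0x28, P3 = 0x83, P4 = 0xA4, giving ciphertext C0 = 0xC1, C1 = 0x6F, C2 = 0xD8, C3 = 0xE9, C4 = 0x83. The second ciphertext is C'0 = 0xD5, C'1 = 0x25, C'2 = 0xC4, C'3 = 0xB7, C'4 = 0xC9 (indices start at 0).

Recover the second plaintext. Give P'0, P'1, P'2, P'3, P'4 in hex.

In OFB with a reused IV, both messages share the same keystream S_i, so C_i ⊕ C'_i = P_i ⊕ P'_i and thus P'_i = P_i ⊕ C_i ⊕ C'_i.
P'0: 0x6E ⊕ 0xC1 ⊕ 0xD5 = 0x7A.
P'1: 0xAA ⊕ 0x6F ⊕ 0x25 = 0xE0.
P'2: 0x28 ⊕ 0xD8 ⊕ 0xC4 = 0x34.
P'3: 0x83 ⊕ 0xE9 ⊕ 0xB7 = 0xDD.
P'4: 0xA4 ⊕ 0x83 ⊕ 0xC9 = 0xEE.

P'0 = 0x7A, P'1 = 0xE0, P'2 = 0x34, P'3 = 0xDD, P'4 = 0xEE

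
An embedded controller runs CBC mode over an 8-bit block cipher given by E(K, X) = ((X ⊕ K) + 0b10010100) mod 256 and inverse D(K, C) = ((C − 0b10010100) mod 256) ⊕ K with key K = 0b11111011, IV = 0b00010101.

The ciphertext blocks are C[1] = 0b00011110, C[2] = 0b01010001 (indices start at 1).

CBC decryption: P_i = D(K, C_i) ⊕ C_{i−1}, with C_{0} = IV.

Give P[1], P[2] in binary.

P[1] = 0b01100100, P[2] = 0b01011000

P[1]: D(K, 0b00011110) = 0b01110001; 0b01110001 ⊕ 0b00010101 = 0b01100100.
P[2]: D(K, 0b01010001) = 0b01000110; 0b01000110 ⊕ 0b00011110 = 0b01011000.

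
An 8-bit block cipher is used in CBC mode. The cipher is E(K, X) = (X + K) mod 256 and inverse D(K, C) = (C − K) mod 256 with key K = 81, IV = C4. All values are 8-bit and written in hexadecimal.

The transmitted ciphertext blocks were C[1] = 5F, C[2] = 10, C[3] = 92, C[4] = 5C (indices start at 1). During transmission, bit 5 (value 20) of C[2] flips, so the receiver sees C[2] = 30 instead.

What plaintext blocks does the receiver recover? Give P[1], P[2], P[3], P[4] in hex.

CBC decryption: P_i = D(K, C_i) ⊕ C_{i−1}, with C_{0} = IV.
Only C[2] changed, to 30. In CBC, a change in C_i garbles P_i and flips the same bit in P_{i+1}. Decrypting the received ciphertext:
P[1]: D(K, 5F) = DE; DE ⊕ C4 = 1A.
P[2]: D(K, 30) = AF; AF ⊕ 5F = F0.
P[3]: D(K, 92) = 11; 11 ⊕ 30 = 21.
P[4]: D(K, 5C) = DB; DB ⊕ 92 = 49.
Blocks that differ from the original plaintext: P[2], P[3].

P[1] = 1A, P[2] = F0, P[3] = 21, P[4] = 49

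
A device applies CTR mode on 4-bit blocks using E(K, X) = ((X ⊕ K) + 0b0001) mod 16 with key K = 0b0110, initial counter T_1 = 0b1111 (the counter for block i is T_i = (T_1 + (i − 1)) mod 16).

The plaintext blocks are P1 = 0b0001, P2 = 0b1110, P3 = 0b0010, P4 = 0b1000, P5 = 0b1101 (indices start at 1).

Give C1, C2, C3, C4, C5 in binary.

CTR encryption: S_i = E(K, T_i) where T_i is the counter for block i; C_i = P_i ⊕ S_i.
C1: T = 0b1111, S = E(K, T) = 0b1010; 0b0001 ⊕ 0b1010 = 0b1011.
C2: T = 0b0000, S = E(K, T) = 0b0111; 0b1110 ⊕ 0b0111 = 0b1001.
C3: T = 0b0001, S = E(K, T) = 0b1000; 0b0010 ⊕ 0b1000 = 0b1010.
C4: T = 0b0010, S = E(K, T) = 0b0101; 0b1000 ⊕ 0b0101 = 0b1101.
C5: T = 0b0011, S = E(K, T) = 0b0110; 0b1101 ⊕ 0b0110 = 0b1011.

C1 = 0b1011, C2 = 0b1001, C3 = 0b1010, C4 = 0b1101, C5 = 0b1011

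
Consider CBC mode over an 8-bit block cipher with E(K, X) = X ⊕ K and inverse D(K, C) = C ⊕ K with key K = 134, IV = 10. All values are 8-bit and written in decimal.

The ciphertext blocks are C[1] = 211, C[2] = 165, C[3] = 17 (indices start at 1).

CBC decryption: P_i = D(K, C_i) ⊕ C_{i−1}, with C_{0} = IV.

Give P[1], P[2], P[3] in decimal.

P[1] = 95, P[2] = 240, P[3] = 50

P[1]: D(K, 211) = 85; 85 ⊕ 10 = 95.
P[2]: D(K, 165) = 35; 35 ⊕ 211 = 240.
P[3]: D(K, 17) = 151; 151 ⊕ 165 = 50.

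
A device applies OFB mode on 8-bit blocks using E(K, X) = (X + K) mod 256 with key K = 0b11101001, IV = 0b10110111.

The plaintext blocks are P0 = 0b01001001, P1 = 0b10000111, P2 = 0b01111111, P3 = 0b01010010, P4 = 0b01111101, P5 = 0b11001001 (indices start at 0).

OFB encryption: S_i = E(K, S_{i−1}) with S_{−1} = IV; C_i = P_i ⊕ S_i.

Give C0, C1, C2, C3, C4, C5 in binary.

C0: S = E(K, 0b10110111) = 0b10100000; 0b01001001 ⊕ 0b10100000 = 0b11101001.
C1: S = E(K, 0b10100000) = 0b10001001; 0b10000111 ⊕ 0b10001001 = 0b00001110.
C2: S = E(K, 0b10001001) = 0b01110010; 0b01111111 ⊕ 0b01110010 = 0b00001101.
C3: S = E(K, 0b01110010) = 0b01011011; 0b01010010 ⊕ 0b01011011 = 0b00001001.
C4: S = E(K, 0b01011011) = 0b01000100; 0b01111101 ⊕ 0b01000100 = 0b00111001.
C5: S = E(K, 0b01000100) = 0b00101101; 0b11001001 ⊕ 0b00101101 = 0b11100100.

C0 = 0b11101001, C1 = 0b00001110, C2 = 0b00001101, C3 = 0b00001001, C4 = 0b00111001, C5 = 0b11100100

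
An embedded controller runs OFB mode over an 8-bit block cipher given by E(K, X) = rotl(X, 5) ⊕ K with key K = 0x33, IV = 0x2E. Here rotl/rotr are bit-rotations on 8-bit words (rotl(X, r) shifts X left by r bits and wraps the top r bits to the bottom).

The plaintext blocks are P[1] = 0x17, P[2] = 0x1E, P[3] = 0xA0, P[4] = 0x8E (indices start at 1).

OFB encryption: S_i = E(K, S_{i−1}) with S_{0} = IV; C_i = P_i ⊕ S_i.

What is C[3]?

C[1]: S = E(K, 0x2E) = 0xF6; 0x17 ⊕ 0xF6 = 0xE1.
C[2]: S = E(K, 0xF6) = 0xED; 0x1E ⊕ 0xED = 0xF3.
C[3]: S = E(K, 0xED) = 0x8E; 0xA0 ⊕ 0x8E = 0x2E.

C[3] = 0x2E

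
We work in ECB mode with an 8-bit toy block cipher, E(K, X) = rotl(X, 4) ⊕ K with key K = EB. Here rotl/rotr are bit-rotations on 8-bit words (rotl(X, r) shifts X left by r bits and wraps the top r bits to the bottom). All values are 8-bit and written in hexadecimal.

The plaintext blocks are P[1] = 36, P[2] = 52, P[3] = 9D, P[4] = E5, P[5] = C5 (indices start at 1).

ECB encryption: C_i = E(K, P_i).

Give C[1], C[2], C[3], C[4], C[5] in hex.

C[1] = 88, C[2] = CE, C[3] = 32, C[4] = B5, C[5] = B7

C[1]: E(K, 36) = 88.
C[2]: E(K, 52) = CE.
C[3]: E(K, 9D) = 32.
C[4]: E(K, E5) = B5.
C[5]: E(K, C5) = B7.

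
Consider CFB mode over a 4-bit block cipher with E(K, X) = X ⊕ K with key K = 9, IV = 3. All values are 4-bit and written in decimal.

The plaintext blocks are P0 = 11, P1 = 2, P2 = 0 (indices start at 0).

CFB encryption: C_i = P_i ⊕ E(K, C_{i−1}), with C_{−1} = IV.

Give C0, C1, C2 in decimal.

C0 = 1, C1 = 10, C2 = 3

C0: E(K, 3) = 10; 11 ⊕ 10 = 1.
C1: E(K, 1) = 8; 2 ⊕ 8 = 10.
C2: E(K, 10) = 3; 0 ⊕ 3 = 3.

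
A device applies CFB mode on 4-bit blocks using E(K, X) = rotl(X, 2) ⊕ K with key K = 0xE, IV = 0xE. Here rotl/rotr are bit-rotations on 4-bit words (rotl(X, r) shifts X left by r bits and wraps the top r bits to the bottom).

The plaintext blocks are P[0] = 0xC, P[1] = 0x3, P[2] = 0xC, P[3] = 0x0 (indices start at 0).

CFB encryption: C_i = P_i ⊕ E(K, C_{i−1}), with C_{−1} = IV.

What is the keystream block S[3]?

0xD

C[0]: E(K, 0xE) = 0x5; 0xC ⊕ 0x5 = 0x9.
C[1]: E(K, 0x9) = 0x8; 0x3 ⊕ 0x8 = 0xB.
C[2]: E(K, 0xB) = 0x0; 0xC ⊕ 0x0 = 0xC.
C[3]: E(K, 0xC) = 0xD; 0x0 ⊕ 0xD = 0xD.
So S[3] = 0xD.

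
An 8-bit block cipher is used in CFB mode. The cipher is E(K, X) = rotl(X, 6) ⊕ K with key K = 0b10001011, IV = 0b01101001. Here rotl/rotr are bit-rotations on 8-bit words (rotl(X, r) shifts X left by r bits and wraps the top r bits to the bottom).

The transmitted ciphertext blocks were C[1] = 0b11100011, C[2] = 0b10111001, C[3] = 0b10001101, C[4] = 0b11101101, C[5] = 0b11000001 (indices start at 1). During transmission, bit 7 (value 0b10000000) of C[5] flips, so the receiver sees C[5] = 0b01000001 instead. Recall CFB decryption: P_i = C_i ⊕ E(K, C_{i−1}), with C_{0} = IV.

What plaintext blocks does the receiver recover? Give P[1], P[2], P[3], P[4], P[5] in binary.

Only C[5] changed, to 0b01000001. In CFB, a change in C_i flips the same bit in P_i and garbles P_{i+1}. Decrypting the received ciphertext:
P[1]: E(K, 0b01101001) = 0b11010001; 0b11100011 ⊕ 0b11010001 = 0b00110010.
P[2]: E(K, 0b11100011) = 0b01110011; 0b10111001 ⊕ 0b01110011 = 0b11001010.
P[3]: E(K, 0b10111001) = 0b11100101; 0b10001101 ⊕ 0b11100101 = 0b01101000.
P[4]: E(K, 0b10001101) = 0b11101000; 0b11101101 ⊕ 0b11101000 = 0b00000101.
P[5]: E(K, 0b11101101) = 0b11110000; 0b01000001 ⊕ 0b11110000 = 0b10110001.
Blocks that differ from the original plaintext: P[5].

P[1] = 0b00110010, P[2] = 0b11001010, P[3] = 0b01101000, P[4] = 0b00000101, P[5] = 0b10110001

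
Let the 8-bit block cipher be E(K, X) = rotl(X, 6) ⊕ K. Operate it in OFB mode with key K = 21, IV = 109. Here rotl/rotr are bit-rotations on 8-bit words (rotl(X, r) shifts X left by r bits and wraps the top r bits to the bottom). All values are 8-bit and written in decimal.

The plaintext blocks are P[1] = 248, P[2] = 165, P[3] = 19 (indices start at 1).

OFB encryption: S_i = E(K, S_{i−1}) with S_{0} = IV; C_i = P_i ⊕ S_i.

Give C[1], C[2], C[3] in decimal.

C[1]: S = E(K, 109) = 78; 248 ⊕ 78 = 182.
C[2]: S = E(K, 78) = 134; 165 ⊕ 134 = 35.
C[3]: S = E(K, 134) = 180; 19 ⊕ 180 = 167.

C[1] = 182, C[2] = 35, C[3] = 167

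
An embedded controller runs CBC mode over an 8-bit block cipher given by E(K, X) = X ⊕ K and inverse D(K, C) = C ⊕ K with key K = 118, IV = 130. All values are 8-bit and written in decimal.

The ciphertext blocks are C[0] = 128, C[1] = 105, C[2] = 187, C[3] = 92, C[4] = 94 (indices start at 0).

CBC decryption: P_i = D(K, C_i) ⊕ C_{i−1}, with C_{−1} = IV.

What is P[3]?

P[3]: D(K, 92) = 42; 42 ⊕ 187 = 145.

P[3] = 145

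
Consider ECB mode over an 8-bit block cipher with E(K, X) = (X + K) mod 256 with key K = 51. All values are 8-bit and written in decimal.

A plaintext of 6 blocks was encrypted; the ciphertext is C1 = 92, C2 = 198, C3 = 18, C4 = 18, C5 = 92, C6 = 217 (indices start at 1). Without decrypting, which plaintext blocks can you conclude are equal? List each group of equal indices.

ECB encrypts each block independently with the same key, so equal ciphertext blocks imply equal plaintext blocks.
C1 = C5 = 92, so P1 = P5.
C3 = C4 = 18, so P3 = P4.

P1 = P5; P3 = P4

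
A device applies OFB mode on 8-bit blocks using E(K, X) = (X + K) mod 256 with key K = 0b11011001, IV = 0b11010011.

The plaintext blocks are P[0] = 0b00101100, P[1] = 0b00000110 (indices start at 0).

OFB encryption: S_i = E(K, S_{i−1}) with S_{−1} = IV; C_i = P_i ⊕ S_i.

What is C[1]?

C[0]: S = E(K, 0b11010011) = 0b10101100; 0b00101100 ⊕ 0b10101100 = 0b10000000.
C[1]: S = E(K, 0b10101100) = 0b10000101; 0b00000110 ⊕ 0b10000101 = 0b10000011.

C[1] = 0b10000011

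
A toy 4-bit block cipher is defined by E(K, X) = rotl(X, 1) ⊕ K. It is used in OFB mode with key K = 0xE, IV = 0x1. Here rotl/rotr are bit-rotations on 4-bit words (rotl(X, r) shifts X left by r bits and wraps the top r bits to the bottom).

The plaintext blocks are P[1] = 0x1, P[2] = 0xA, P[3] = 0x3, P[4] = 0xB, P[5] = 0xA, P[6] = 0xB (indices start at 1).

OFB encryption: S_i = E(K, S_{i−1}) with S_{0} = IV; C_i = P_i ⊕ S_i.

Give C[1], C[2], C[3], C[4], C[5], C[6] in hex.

C[1] = 0xD, C[2] = 0xD, C[3] = 0x3, C[4] = 0x5, C[5] = 0x9, C[6] = 0x3

C[1]: S = E(K, 0x1) = 0xC; 0x1 ⊕ 0xC = 0xD.
C[2]: S = E(K, 0xC) = 0x7; 0xA ⊕ 0x7 = 0xD.
C[3]: S = E(K, 0x7) = 0x0; 0x3 ⊕ 0x0 = 0x3.
C[4]: S = E(K, 0x0) = 0xE; 0xB ⊕ 0xE = 0x5.
C[5]: S = E(K, 0xE) = 0x3; 0xA ⊕ 0x3 = 0x9.
C[6]: S = E(K, 0x3) = 0x8; 0xB ⊕ 0x8 = 0x3.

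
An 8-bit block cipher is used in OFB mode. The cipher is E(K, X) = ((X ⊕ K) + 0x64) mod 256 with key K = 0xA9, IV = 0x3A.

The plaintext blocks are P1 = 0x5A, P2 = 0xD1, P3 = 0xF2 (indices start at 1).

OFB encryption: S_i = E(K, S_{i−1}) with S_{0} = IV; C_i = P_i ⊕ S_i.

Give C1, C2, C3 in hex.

C1 = 0xAD, C2 = 0x13, C3 = 0x3D

C1: S = E(K, 0x3A) = 0xF7; 0x5A ⊕ 0xF7 = 0xAD.
C2: S = E(K, 0xF7) = 0xC2; 0xD1 ⊕ 0xC2 = 0x13.
C3: S = E(K, 0xC2) = 0xCF; 0xF2 ⊕ 0xCF = 0x3D.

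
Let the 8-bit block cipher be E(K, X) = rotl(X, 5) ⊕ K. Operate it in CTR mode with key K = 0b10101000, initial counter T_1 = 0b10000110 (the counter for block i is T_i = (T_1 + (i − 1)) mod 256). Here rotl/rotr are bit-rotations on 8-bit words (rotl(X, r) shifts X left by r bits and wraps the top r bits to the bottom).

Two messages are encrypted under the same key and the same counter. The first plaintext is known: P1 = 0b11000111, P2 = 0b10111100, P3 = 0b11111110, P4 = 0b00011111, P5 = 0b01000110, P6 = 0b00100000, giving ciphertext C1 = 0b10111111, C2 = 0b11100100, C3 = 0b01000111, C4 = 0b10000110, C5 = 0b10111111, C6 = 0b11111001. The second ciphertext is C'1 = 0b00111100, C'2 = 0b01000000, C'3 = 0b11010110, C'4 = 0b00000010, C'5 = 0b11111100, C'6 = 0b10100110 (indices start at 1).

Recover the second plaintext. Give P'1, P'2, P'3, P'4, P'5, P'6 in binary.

In CTR with a reused counter, both messages share the same keystream S_i, so C_i ⊕ C'_i = P_i ⊕ P'_i and thus P'_i = P_i ⊕ C_i ⊕ C'_i.
P'1: 0b11000111 ⊕ 0b10111111 ⊕ 0b00111100 = 0b01000100.
P'2: 0b10111100 ⊕ 0b11100100 ⊕ 0b01000000 = 0b00011000.
P'3: 0b11111110 ⊕ 0b01000111 ⊕ 0b11010110 = 0b01101111.
P'4: 0b00011111 ⊕ 0b10000110 ⊕ 0b00000010 = 0b10011011.
P'5: 0b01000110 ⊕ 0b10111111 ⊕ 0b11111100 = 0b00000101.
P'6: 0b00100000 ⊕ 0b11111001 ⊕ 0b10100110 = 0b01111111.

P'1 = 0b01000100, P'2 = 0b00011000, P'3 = 0b01101111, P'4 = 0b10011011, P'5 = 0b00000101, P'6 = 0b01111111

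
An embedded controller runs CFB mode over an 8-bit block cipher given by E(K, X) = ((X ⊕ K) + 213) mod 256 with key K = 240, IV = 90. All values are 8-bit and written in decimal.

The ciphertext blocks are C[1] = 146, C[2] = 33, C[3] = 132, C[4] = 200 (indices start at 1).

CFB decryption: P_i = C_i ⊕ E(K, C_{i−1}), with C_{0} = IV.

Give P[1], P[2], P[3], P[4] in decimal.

P[1] = 237, P[2] = 22, P[3] = 34, P[4] = 129

P[1]: E(K, 90) = 127; 146 ⊕ 127 = 237.
P[2]: E(K, 146) = 55; 33 ⊕ 55 = 22.
P[3]: E(K, 33) = 166; 132 ⊕ 166 = 34.
P[4]: E(K, 132) = 73; 200 ⊕ 73 = 129.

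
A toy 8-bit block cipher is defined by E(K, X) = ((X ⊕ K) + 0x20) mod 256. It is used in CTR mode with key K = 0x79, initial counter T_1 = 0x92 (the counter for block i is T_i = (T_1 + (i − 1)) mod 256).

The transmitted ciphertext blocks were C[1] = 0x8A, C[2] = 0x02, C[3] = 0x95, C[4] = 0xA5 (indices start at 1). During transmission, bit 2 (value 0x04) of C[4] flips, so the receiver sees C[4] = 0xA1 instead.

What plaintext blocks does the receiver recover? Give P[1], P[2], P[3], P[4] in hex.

CTR decryption: S_i = E(K, T_i) where T_i is the counter for block i; P_i = C_i ⊕ S_i.
Only C[4] changed, to 0xA1. In CTR, a change in C_i flips the same bit in P_i only; the keystream is unaffected. Decrypting the received ciphertext:
P[1]: T = 0x92, S = E(K, T) = 0x0B; 0x8A ⊕ 0x0B = 0x81.
P[2]: T = 0x93, S = E(K, T) = 0x0A; 0x02 ⊕ 0x0A = 0x08.
P[3]: T = 0x94, S = E(K, T) = 0x0D; 0x95 ⊕ 0x0D = 0x98.
P[4]: T = 0x95, S = E(K, T) = 0x0C; 0xA1 ⊕ 0x0C = 0xAD.
Blocks that differ from the original plaintext: P[4].

P[1] = 0x81, P[2] = 0x08, P[3] = 0x98, P[4] = 0xAD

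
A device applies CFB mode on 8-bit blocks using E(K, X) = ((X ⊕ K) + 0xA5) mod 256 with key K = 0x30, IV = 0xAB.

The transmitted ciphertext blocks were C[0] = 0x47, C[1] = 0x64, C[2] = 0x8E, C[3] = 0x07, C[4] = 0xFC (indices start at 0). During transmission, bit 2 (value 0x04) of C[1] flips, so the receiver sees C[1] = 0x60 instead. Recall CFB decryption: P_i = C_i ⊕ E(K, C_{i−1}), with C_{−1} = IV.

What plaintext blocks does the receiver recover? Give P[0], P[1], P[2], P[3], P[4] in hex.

P[0] = 0x07, P[1] = 0x7C, P[2] = 0x7B, P[3] = 0x64, P[4] = 0x20

Only C[1] changed, to 0x60. In CFB, a change in C_i flips the same bit in P_i and garbles P_{i+1}. Decrypting the received ciphertext:
P[0]: E(K, 0xAB) = 0x40; 0x47 ⊕ 0x40 = 0x07.
P[1]: E(K, 0x47) = 0x1C; 0x60 ⊕ 0x1C = 0x7C.
P[2]: E(K, 0x60) = 0xF5; 0x8E ⊕ 0xF5 = 0x7B.
P[3]: E(K, 0x8E) = 0x63; 0x07 ⊕ 0x63 = 0x64.
P[4]: E(K, 0x07) = 0xDC; 0xFC ⊕ 0xDC = 0x20.
Blocks that differ from the original plaintext: P[1], P[2].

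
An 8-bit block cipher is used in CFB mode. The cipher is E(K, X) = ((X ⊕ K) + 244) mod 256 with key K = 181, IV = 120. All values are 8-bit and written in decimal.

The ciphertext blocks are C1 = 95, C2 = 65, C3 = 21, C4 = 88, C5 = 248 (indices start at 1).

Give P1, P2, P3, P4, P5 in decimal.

CFB decryption: P_i = C_i ⊕ E(K, C_{i−1}), with C_{0} = IV.
P1: E(K, 120) = 193; 95 ⊕ 193 = 158.
P2: E(K, 95) = 222; 65 ⊕ 222 = 159.
P3: E(K, 65) = 232; 21 ⊕ 232 = 253.
P4: E(K, 21) = 148; 88 ⊕ 148 = 204.
P5: E(K, 88) = 225; 248 ⊕ 225 = 25.

P1 = 158, P2 = 159, P3 = 253, P4 = 204, P5 = 25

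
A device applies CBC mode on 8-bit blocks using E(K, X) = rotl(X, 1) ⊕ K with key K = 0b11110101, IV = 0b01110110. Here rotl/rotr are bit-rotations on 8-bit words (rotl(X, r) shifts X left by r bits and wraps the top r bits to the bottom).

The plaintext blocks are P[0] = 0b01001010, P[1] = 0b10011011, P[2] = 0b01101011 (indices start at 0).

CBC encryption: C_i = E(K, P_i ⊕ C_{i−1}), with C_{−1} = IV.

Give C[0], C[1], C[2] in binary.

C[0] = 0b10001101, C[1] = 0b11011001, C[2] = 0b10010000

C[0]: P[0] ⊕ 0b01110110 = 0b00111100; E(K, 0b00111100) = 0b10001101.
C[1]: P[1] ⊕ 0b10001101 = 0b00010110; E(K, 0b00010110) = 0b11011001.
C[2]: P[2] ⊕ 0b11011001 = 0b10110010; E(K, 0b10110010) = 0b10010000.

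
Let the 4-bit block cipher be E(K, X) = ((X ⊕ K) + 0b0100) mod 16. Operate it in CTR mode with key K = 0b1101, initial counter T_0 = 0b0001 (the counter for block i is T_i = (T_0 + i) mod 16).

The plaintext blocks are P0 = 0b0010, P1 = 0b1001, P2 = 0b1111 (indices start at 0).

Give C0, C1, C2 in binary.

C0 = 0b0010, C1 = 0b1010, C2 = 0b1101

CTR encryption: S_i = E(K, T_i) where T_i is the counter for block i; C_i = P_i ⊕ S_i.
C0: T = 0b0001, S = E(K, T) = 0b0000; 0b0010 ⊕ 0b0000 = 0b0010.
C1: T = 0b0010, S = E(K, T) = 0b0011; 0b1001 ⊕ 0b0011 = 0b1010.
C2: T = 0b0011, S = E(K, T) = 0b0010; 0b1111 ⊕ 0b0010 = 0b1101.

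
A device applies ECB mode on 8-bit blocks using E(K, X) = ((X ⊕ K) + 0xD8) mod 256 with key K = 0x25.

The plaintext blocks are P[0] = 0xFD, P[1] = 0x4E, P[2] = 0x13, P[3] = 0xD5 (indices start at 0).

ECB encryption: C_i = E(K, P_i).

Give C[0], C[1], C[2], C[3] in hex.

C[0]: E(K, 0xFD) = 0xB0.
C[1]: E(K, 0x4E) = 0x43.
C[2]: E(K, 0x13) = 0x0E.
C[3]: E(K, 0xD5) = 0xC8.

C[0] = 0xB0, C[1] = 0x43, C[2] = 0x0E, C[3] = 0xC8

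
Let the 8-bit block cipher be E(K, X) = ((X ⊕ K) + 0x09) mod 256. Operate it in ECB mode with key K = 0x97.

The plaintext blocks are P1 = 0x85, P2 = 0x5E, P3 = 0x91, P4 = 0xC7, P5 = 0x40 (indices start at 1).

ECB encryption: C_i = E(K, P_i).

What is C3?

C3: E(K, 0x91) = 0x0F.

C3 = 0x0F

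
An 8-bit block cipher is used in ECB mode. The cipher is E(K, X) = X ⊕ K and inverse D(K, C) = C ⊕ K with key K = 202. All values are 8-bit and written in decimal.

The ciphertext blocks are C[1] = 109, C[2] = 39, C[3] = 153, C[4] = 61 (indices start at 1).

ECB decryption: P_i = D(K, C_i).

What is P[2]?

P[2]: D(K, 39) = 237.

P[2] = 237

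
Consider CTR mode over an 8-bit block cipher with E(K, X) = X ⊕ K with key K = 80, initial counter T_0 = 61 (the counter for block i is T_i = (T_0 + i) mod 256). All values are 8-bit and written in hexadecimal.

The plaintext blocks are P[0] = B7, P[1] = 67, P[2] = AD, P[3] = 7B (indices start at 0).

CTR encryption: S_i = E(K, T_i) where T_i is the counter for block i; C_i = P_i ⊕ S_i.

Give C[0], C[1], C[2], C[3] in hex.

C[0]: T = 61, S = E(K, T) = E1; B7 ⊕ E1 = 56.
C[1]: T = 62, S = E(K, T) = E2; 67 ⊕ E2 = 85.
C[2]: T = 63, S = E(K, T) = E3; AD ⊕ E3 = 4E.
C[3]: T = 64, S = E(K, T) = E4; 7B ⊕ E4 = 9F.

C[0] = 56, C[1] = 85, C[2] = 4E, C[3] = 9F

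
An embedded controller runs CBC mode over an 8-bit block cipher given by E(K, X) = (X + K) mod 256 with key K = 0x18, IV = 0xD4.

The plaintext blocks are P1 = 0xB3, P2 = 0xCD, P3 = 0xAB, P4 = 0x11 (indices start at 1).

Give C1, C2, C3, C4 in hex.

C1 = 0x7F, C2 = 0xCA, C3 = 0x79, C4 = 0x80

CBC encryption: C_i = E(K, P_i ⊕ C_{i−1}), with C_{0} = IV.
C1: P1 ⊕ 0xD4 = 0x67; E(K, 0x67) = 0x7F.
C2: P2 ⊕ 0x7F = 0xB2; E(K, 0xB2) = 0xCA.
C3: P3 ⊕ 0xCA = 0x61; E(K, 0x61) = 0x79.
C4: P4 ⊕ 0x79 = 0x68; E(K, 0x68) = 0x80.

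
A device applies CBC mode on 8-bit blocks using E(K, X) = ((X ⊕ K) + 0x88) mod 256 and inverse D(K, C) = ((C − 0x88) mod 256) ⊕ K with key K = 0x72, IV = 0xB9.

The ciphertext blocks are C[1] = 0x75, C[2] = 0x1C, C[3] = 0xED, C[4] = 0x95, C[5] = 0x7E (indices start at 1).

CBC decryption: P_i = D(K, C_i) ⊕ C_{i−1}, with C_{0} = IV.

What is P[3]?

P[3] = 0x0B

P[3]: D(K, 0xED) = 0x17; 0x17 ⊕ 0x1C = 0x0B.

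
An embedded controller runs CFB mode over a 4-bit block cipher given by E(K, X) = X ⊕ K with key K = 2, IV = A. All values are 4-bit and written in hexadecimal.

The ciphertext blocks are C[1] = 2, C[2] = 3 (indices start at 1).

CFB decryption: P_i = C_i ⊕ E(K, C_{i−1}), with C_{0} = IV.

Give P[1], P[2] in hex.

P[1]: E(K, A) = 8; 2 ⊕ 8 = A.
P[2]: E(K, 2) = 0; 3 ⊕ 0 = 3.

P[1] = A, P[2] = 3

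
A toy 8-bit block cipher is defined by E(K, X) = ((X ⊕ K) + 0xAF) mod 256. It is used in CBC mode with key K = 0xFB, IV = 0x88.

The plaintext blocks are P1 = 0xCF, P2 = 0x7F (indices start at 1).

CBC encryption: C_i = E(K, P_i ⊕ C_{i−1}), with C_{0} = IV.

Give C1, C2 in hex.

C1 = 0x6B, C2 = 0x9E

C1: P1 ⊕ 0x88 = 0x47; E(K, 0x47) = 0x6B.
C2: P2 ⊕ 0x6B = 0x14; E(K, 0x14) = 0x9E.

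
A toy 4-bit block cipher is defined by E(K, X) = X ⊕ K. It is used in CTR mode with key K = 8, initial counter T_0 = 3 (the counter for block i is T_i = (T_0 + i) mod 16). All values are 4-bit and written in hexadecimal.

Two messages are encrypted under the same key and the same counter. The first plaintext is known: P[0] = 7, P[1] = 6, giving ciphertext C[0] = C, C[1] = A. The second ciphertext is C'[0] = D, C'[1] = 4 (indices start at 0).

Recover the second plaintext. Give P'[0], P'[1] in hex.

In CTR with a reused counter, both messages share the same keystream S_i, so C_i ⊕ C'_i = P_i ⊕ P'_i and thus P'_i = P_i ⊕ C_i ⊕ C'_i.
P'[0]: 7 ⊕ C ⊕ D = 6.
P'[1]: 6 ⊕ A ⊕ 4 = 8.

P'[0] = 6, P'[1] = 8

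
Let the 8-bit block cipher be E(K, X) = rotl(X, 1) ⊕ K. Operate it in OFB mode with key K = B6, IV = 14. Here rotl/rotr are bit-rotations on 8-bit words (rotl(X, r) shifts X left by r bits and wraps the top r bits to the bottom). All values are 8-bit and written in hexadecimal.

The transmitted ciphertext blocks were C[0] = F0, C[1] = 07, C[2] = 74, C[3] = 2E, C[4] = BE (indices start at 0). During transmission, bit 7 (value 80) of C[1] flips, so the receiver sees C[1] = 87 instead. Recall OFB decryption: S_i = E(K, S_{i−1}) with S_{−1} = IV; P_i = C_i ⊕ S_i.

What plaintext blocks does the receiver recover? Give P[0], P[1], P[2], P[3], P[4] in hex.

Only C[1] changed, to 87. In OFB, a change in C_i flips the same bit in P_i only; the keystream is unaffected. Decrypting the received ciphertext:
P[0]: S = E(K, 14) = 9E; F0 ⊕ 9E = 6E.
P[1]: S = E(K, 9E) = 8B; 87 ⊕ 8B = 0C.
P[2]: S = E(K, 8B) = A1; 74 ⊕ A1 = D5.
P[3]: S = E(K, A1) = F5; 2E ⊕ F5 = DB.
P[4]: S = E(K, F5) = 5D; BE ⊕ 5D = E3.
Blocks that differ from the original plaintext: P[1].

P[0] = 6E, P[1] = 0C, P[2] = D5, P[3] = DB, P[4] = E3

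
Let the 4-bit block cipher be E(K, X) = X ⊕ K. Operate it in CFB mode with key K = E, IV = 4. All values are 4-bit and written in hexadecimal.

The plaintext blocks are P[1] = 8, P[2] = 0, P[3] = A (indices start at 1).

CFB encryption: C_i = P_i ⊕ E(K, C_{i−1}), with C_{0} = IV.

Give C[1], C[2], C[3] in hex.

C[1]: E(K, 4) = A; 8 ⊕ A = 2.
C[2]: E(K, 2) = C; 0 ⊕ C = C.
C[3]: E(K, C) = 2; A ⊕ 2 = 8.

C[1] = 2, C[2] = C, C[3] = 8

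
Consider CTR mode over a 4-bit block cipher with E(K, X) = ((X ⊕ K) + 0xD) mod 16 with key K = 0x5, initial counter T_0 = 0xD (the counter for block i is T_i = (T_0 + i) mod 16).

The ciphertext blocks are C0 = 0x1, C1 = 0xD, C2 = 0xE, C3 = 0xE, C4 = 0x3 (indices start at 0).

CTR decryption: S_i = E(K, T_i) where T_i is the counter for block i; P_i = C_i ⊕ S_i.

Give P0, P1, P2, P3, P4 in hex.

P0: T = 0xD, S = E(K, T) = 0x5; 0x1 ⊕ 0x5 = 0x4.
P1: T = 0xE, S = E(K, T) = 0x8; 0xD ⊕ 0x8 = 0x5.
P2: T = 0xF, S = E(K, T) = 0x7; 0xE ⊕ 0x7 = 0x9.
P3: T = 0x0, S = E(K, T) = 0x2; 0xE ⊕ 0x2 = 0xC.
P4: T = 0x1, S = E(K, T) = 0x1; 0x3 ⊕ 0x1 = 0x2.

P0 = 0x4, P1 = 0x5, P2 = 0x9, P3 = 0xC, P4 = 0x2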